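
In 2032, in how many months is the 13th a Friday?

2

Check the 13th of each month of 2032: Jan 13: Tue, Feb 13: Fri, Mar 13: Sat, Apr 13: Tue, May 13: Thu, Jun 13: Sun, Jul 13: Tue, Aug 13: Fri, Sep 13: Mon, Oct 13: Wed, Nov 13: Sat, Dec 13: Mon.
Friday occurs in February, August — 2 months.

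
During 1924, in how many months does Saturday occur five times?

A month of length L has five Saturdays iff its first Saturday is on day ≤ L−28 (so day 1–3 in a 31-day month, 1–2 in a 30-day month, day 1 in a leap February).
Checking each month of 1924: Jan starts Tue (31d); Feb starts Fri (29d); Mar starts Sat (31d) ✓; Apr starts Tue (30d); May starts Thu (31d) ✓; Jun starts Sun (30d); Jul starts Tue (31d); Aug starts Fri (31d) ✓; Sep starts Mon (30d); Oct starts Wed (31d); Nov starts Sat (30d) ✓; Dec starts Mon (31d).
Five-Saturday months: March, May, August, November → 4.

4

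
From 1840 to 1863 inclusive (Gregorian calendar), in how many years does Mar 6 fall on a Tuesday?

3

Track Mar 6's weekday year by year (advancing +1, or +2 across a Feb 29):
  1840: Fri  1841: Sat (+1)  1842: Sun (+1)  1843: Mon (+1)  1844: Wed (+2)
  1845: Thu (+1)  1846: Fri (+1)  1847: Sat (+1)  1848: Mon (+2)  1849: Tue (+1) ✓
  1850: Wed (+1)  1851: Thu (+1)  1852: Sat (+2)  1853: Sun (+1)  1854: Mon (+1)
  1855: Tue (+1) ✓  1856: Thu (+2)  1857: Fri (+1)  1858: Sat (+1)  1859: Sun (+1)
  1860: Tue (+2) ✓  1861: Wed (+1)  1862: Thu (+1)  1863: Fri (+1)
Tuesday years: 1849, 1855, 1860 — 3 in total.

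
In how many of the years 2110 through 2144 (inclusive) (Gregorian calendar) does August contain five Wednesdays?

15

August has 31 days; it has five Wednesdays when Wednesday falls among the first (month-length − 28) days — i.e. when August 1 is one of Wednesday/Tuesday/Monday.
August 1 by year: 2110:Fri 2111:Sat 2112:Mon✓ 2113:Tue✓ 2114:Wed✓ 2115:Thu 2116:Sat 2117:Sun 2118:Mon✓ 2119:Tue✓ 2120:Thu 2121:Fri 2122:Sat 2123:Sun 2124:Tue✓ …(5 more)… 2130:Tue✓ 2131:Wed✓ 2132:Fri 2133:Sat 2134:Sun 2135:Mon✓ 2136:Wed✓ 2137:Thu 2138:Fri 2139:Sat 2140:Mon✓ 2141:Tue✓ 2142:Wed✓ 2143:Thu 2144:Sat
Years with five Wednesdays: 2112, 2113, 2114, 2118, 2119, 2124, 2125, 2129, 2130, 2131, 2135, 2136, 2140, 2141, 2142 → 15.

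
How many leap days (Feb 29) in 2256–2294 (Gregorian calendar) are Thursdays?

Leap years in 2256–2294: 10 of them.
Feb 29 weekday advances by 5 (mod 7) from one leap year to the next four years later (or differs when a century non-leap intervenes).
Leap-day weekdays: 2256:Fri 2260:Wed 2264:Mon 2268:Sat 2272:Thu✓ 2276:Tue 2280:Sun 2284:Fri 2288:Wed 2292:Mon
Thursday: 2272 → 1.

1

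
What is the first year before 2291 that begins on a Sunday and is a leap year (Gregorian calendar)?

Jan 1 advances by 2 weekdays after a leap year and by 1 after a common year.
2291: Jan 1 is Thursday.
2290: Wednesday
2289: Tuesday
2288: Sunday (leap)
2288 begins on a Sunday and is a leap year.

2288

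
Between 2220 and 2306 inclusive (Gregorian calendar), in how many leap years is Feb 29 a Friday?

3

Leap years in 2220–2306: 21 of them.
Feb 29 weekday advances by 5 (mod 7) from one leap year to the next four years later (or differs when a century non-leap intervenes).
Leap-day weekdays: 2220:Tue 2224:Sun 2228:Fri✓ 2232:Wed 2236:Mon 2240:Sat 2244:Thu 2248:Tue 2252:Sun 2256:Fri✓ 2260:Wed 2264:Mon 2268:Sat 2272:Thu 2276:Tue 2280:Sun 2284:Fri✓ 2288:Wed 2292:Mon 2296:Sat 2304:Mon
Friday: 2228, 2256, 2284 → 3.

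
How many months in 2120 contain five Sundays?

4

A month of length L has five Sundays iff its first Sunday is on day ≤ L−28 (so day 1–3 in a 31-day month, 1–2 in a 30-day month, day 1 in a leap February).
Checking each month of 2120: Jan starts Mon (31d); Feb starts Thu (29d); Mar starts Fri (31d) ✓; Apr starts Mon (30d); May starts Wed (31d); Jun starts Sat (30d) ✓; Jul starts Mon (31d); Aug starts Thu (31d); Sep starts Sun (30d) ✓; Oct starts Tue (31d); Nov starts Fri (30d); Dec starts Sun (31d) ✓.
Five-Sunday months: March, June, September, December → 4.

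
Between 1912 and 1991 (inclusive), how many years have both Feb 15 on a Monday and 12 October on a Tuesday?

Check each year's weekday for Feb 15 and 12 October:
  1912: Thu/Sat  1913: Sat/Sun  1914: Sun/Mon  1915: Mon/Tue ✓  1916: Tue/Thu  1917: Thu/Fri  1918: Fri/Sat  1919: Sat/Sun  1920: Sun/Tue  1921: Tue/Wed  1922: Wed/Thu  1923: Thu/Fri  1924: Fri/Sun  1925: Sun/Mon  …(52 more)…  1978: Wed/Thu  1979: Thu/Fri  1980: Fri/Sun  1981: Sun/Mon  1982: Mon/Tue ✓  1983: Tue/Wed  1984: Wed/Fri  1985: Fri/Sat  1986: Sat/Sun  1987: Sun/Mon  1988: Mon/Wed  1989: Wed/Thu  1990: Thu/Fri  1991: Fri/Sat
Both conditions hold in: 1915, 1926, 1937, 1943, 1954, 1965, 1971, 1982 — 8.

8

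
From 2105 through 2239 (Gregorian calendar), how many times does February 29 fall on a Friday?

4

Leap years in 2105–2239: 32 of them.
Feb 29 weekday advances by 5 (mod 7) from one leap year to the next four years later (or differs when a century non-leap intervenes).
Leap-day weekdays: 2108:Wed 2112:Mon 2116:Sat 2120:Thu 2124:Tue 2128:Sun 2132:Fri✓ 2136:Wed 2140:Mon 2144:Sat 2148:Thu 2152:Tue 2156:Sun …(6 more)… 2184:Sun 2188:Fri✓ 2192:Wed 2196:Mon 2204:Wed 2208:Mon 2212:Sat 2216:Thu 2220:Tue 2224:Sun 2228:Fri✓ 2232:Wed 2236:Mon
Friday: 2132, 2160, 2188, 2228 → 4.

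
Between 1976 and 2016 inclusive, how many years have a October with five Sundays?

18

October has 31 days; it has five Sundays when Sunday falls among the first (month-length − 28) days — i.e. when October 1 is one of Sunday/Saturday/Friday.
October 1 by year: 1976:Fri✓ 1977:Sat✓ 1978:Sun✓ 1979:Mon 1980:Wed 1981:Thu 1982:Fri✓ 1983:Sat✓ 1984:Mon 1985:Tue 1986:Wed 1987:Thu 1988:Sat✓ 1989:Sun✓ 1990:Mon …(11 more)… 2002:Tue 2003:Wed 2004:Fri✓ 2005:Sat✓ 2006:Sun✓ 2007:Mon 2008:Wed 2009:Thu 2010:Fri✓ 2011:Sat✓ 2012:Mon 2013:Tue 2014:Wed 2015:Thu 2016:Sat✓
Years with five Sundays: 1976, 1977, 1978, 1982, 1983, 1988, 1989, 1993, 1994, 1995, 1999, 2000, 2004, 2005, 2006, 2010, 2011, 2016 → 18.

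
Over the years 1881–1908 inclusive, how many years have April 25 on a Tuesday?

4

Track April 25's weekday year by year (advancing +1, or +2 across a Feb 29):
  1881: Mon  1882: Tue (+1) ✓  1883: Wed (+1)  1884: Fri (+2)  1885: Sat (+1)
  1886: Sun (+1)  1887: Mon (+1)  1888: Wed (+2)  1889: Thu (+1)  1890: Fri (+1)
  1891: Sat (+1)  1892: Mon (+2)  1893: Tue (+1) ✓  1894: Wed (+1)  1895: Thu (+1)
  1896: Sat (+2)  1897: Sun (+1)  1898: Mon (+1)  1899: Tue (+1) ✓  1900: Wed (+1)
  1901: Thu (+1)  1902: Fri (+1)  1903: Sat (+1)  1904: Mon (+2)  1905: Tue (+1) ✓
  1906: Wed (+1)  1907: Thu (+1)  1908: Sat (+2)
Tuesday years: 1882, 1893, 1899, 1905 — 4 in total.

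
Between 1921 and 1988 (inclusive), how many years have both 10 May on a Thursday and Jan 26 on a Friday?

Check each year's weekday for 10 May and Jan 26:
  1921: Tue/Wed  1922: Wed/Thu  1923: Thu/Fri ✓  1924: Sat/Sat  1925: Sun/Mon  1926: Mon/Tue  1927: Tue/Wed  1928: Thu/Thu  1929: Fri/Sat  1930: Sat/Sun  1931: Sun/Mon  1932: Tue/Tue  1933: Wed/Thu  1934: Thu/Fri ✓  …(40 more)…  1975: Sat/Sun  1976: Mon/Mon  1977: Tue/Wed  1978: Wed/Thu  1979: Thu/Fri ✓  1980: Sat/Sat  1981: Sun/Mon  1982: Mon/Tue  1983: Tue/Wed  1984: Thu/Thu  1985: Fri/Sat  1986: Sat/Sun  1987: Sun/Mon  1988: Tue/Tue
Both conditions hold in: 1923, 1934, 1945, 1951, 1962, 1973, 1979 — 7.

7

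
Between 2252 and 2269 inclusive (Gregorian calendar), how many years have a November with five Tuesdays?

November has 30 days; it has five Tuesdays when Tuesday falls among the first (month-length − 28) days — i.e. when November 1 is one of Tuesday/Monday.
November 1 by year: 2252:Mon✓ 2253:Tue✓ 2254:Wed 2255:Thu 2256:Sat 2257:Sun 2258:Mon✓ 2259:Tue✓ 2260:Thu 2261:Fri 2262:Sat 2263:Sun 2264:Tue✓ 2265:Wed 2266:Thu 2267:Fri 2268:Sun 2269:Mon✓
Years with five Tuesdays: 2252, 2253, 2258, 2259, 2264, 2269 → 6.

6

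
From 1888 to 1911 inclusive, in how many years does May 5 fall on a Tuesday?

Track May 5's weekday year by year (advancing +1, or +2 across a Feb 29):
  1888: Sat  1889: Sun (+1)  1890: Mon (+1)  1891: Tue (+1) ✓  1892: Thu (+2)
  1893: Fri (+1)  1894: Sat (+1)  1895: Sun (+1)  1896: Tue (+2) ✓  1897: Wed (+1)
  1898: Thu (+1)  1899: Fri (+1)  1900: Sat (+1)  1901: Sun (+1)  1902: Mon (+1)
  1903: Tue (+1) ✓  1904: Thu (+2)  1905: Fri (+1)  1906: Sat (+1)  1907: Sun (+1)
  1908: Tue (+2) ✓  1909: Wed (+1)  1910: Thu (+1)  1911: Fri (+1)
Tuesday years: 1891, 1896, 1903, 1908 — 4 in total.

4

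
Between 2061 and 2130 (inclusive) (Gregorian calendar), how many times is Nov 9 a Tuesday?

Track Nov 9's weekday year by year (advancing +1, or +2 across a Feb 29):
  2061: Wed  2062: Thu (+1)  2063: Fri (+1)  2064: Sun (+2)  2065: Mon (+1)
  2066: Tue (+1) ✓  2067: Wed (+1)  2068: Fri (+2)  2069: Sat (+1)  2070: Sun (+1)
  2071: Mon (+1)  2072: Wed (+2)  2073: Thu (+1)  2074: Fri (+1)  … (42 more years) …
  2117: Tue (+1) ✓  2118: Wed (+1)  2119: Thu (+1)  2120: Sat (+2)  2121: Sun (+1)
  2122: Mon (+1)  2123: Tue (+1) ✓  2124: Thu (+2)  2125: Fri (+1)  2126: Sat (+1)
  2127: Sun (+1)  2128: Tue (+2) ✓  2129: Wed (+1)  2130: Thu (+1)
Tuesday years: 2066, 2077, 2083, 2088, 2094, 2100, 2106, 2117, 2123, 2128 — 10 in total.

10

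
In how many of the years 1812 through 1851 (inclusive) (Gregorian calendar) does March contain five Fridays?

March has 31 days; it has five Fridays when Friday falls among the first (month-length − 28) days — i.e. when March 1 is one of Friday/Thursday/Wednesday.
March 1 by year: 1812:Sun 1813:Mon 1814:Tue 1815:Wed✓ 1816:Fri✓ 1817:Sat 1818:Sun 1819:Mon 1820:Wed✓ 1821:Thu✓ 1822:Fri✓ 1823:Sat 1824:Mon 1825:Tue 1826:Wed✓ …(10 more)… 1837:Wed✓ 1838:Thu✓ 1839:Fri✓ 1840:Sun 1841:Mon 1842:Tue 1843:Wed✓ 1844:Fri✓ 1845:Sat 1846:Sun 1847:Mon 1848:Wed✓ 1849:Thu✓ 1850:Fri✓ 1851:Sat
Years with five Fridays: 1815, 1816, 1820, 1821, 1822, 1826, 1827, 1832, 1833, 1837, 1838, 1839, 1843, 1844, 1848, 1849, 1850 → 17.

17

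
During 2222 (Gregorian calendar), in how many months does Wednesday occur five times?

4

A month of length L has five Wednesdays iff its first Wednesday is on day ≤ L−28 (so day 1–3 in a 31-day month, 1–2 in a 30-day month, day 1 in a leap February).
Checking each month of 2222: Jan starts Tue (31d) ✓; Feb starts Fri (28d); Mar starts Fri (31d); Apr starts Mon (30d); May starts Wed (31d) ✓; Jun starts Sat (30d); Jul starts Mon (31d) ✓; Aug starts Thu (31d); Sep starts Sun (30d); Oct starts Tue (31d) ✓; Nov starts Fri (30d); Dec starts Sun (31d).
Five-Wednesday months: January, May, July, October → 4.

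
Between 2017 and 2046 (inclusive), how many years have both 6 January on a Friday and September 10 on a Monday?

Check each year's weekday for 6 January and September 10:
  2017: Fri/Sun  2018: Sat/Mon  2019: Sun/Tue  2020: Mon/Thu  2021: Wed/Fri  2022: Thu/Sat  2023: Fri/Sun  2024: Sat/Tue  2025: Mon/Wed  2026: Tue/Thu  2027: Wed/Fri  2028: Thu/Sun  2029: Sat/Mon  2030: Sun/Tue  2031: Mon/Wed  2032: Tue/Fri  2033: Thu/Sat  2034: Fri/Sun  2035: Sat/Mon  2036: Sun/Wed  2037: Tue/Thu  2038: Wed/Fri  2039: Thu/Sat  2040: Fri/Mon ✓  2041: Sun/Tue  2042: Mon/Wed  2043: Tue/Thu  2044: Wed/Sat  2045: Fri/Sun  2046: Sat/Mon
Both conditions hold in: 2040 — 1.

1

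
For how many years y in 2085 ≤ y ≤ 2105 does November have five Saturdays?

November has 30 days; it has five Saturdays when Saturday falls among the first (month-length − 28) days — i.e. when November 1 is one of Saturday/Friday.
November 1 by year: 2085:Thu 2086:Fri✓ 2087:Sat✓ 2088:Mon 2089:Tue 2090:Wed 2091:Thu 2092:Sat✓ 2093:Sun 2094:Mon 2095:Tue 2096:Thu 2097:Fri✓ 2098:Sat✓ 2099:Sun 2100:Mon 2101:Tue 2102:Wed 2103:Thu 2104:Sat✓ 2105:Sun
Years with five Saturdays: 2086, 2087, 2092, 2097, 2098, 2104 → 6.

6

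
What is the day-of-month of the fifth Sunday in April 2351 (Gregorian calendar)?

April 1, 2351 is a Sunday, so the first Sunday is the 1st.
The fifth Sunday is 1 + 28 = 29.

29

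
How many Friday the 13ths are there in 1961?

Check the 13th of each month of 1961: Jan 13: Fri, Feb 13: Mon, Mar 13: Mon, Apr 13: Thu, May 13: Sat, Jun 13: Tue, Jul 13: Thu, Aug 13: Sun, Sep 13: Wed, Oct 13: Fri, Nov 13: Mon, Dec 13: Wed.
Friday occurs in January, October — 2 months.

2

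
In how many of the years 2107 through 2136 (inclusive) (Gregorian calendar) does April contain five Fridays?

April has 30 days; it has five Fridays when Friday falls among the first (month-length − 28) days — i.e. when April 1 is one of Friday/Thursday.
April 1 by year: 2107:Fri✓ 2108:Sun 2109:Mon 2110:Tue 2111:Wed 2112:Fri✓ 2113:Sat 2114:Sun 2115:Mon 2116:Wed 2117:Thu✓ 2118:Fri✓ 2119:Sat 2120:Mon 2121:Tue 2122:Wed 2123:Thu✓ 2124:Sat 2125:Sun 2126:Mon 2127:Tue 2128:Thu✓ 2129:Fri✓ 2130:Sat 2131:Sun 2132:Tue 2133:Wed 2134:Thu✓ 2135:Fri✓ 2136:Sun
Years with five Fridays: 2107, 2112, 2117, 2118, 2123, 2128, 2129, 2134, 2135 → 9.

9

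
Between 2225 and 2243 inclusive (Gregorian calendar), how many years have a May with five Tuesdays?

10

May has 31 days; it has five Tuesdays when Tuesday falls among the first (month-length − 28) days — i.e. when May 1 is one of Tuesday/Monday/Sunday.
May 1 by year: 2225:Sun✓ 2226:Mon✓ 2227:Tue✓ 2228:Thu 2229:Fri 2230:Sat 2231:Sun✓ 2232:Tue✓ 2233:Wed 2234:Thu 2235:Fri 2236:Sun✓ 2237:Mon✓ 2238:Tue✓ 2239:Wed 2240:Fri 2241:Sat 2242:Sun✓ 2243:Mon✓
Years with five Tuesdays: 2225, 2226, 2227, 2231, 2232, 2236, 2237, 2238, 2242, 2243 → 10.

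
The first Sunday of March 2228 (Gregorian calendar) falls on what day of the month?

March 1, 2228 is a Saturday, so the first Sunday is the 2nd.
The first Sunday is 2 + 0 = 2.

2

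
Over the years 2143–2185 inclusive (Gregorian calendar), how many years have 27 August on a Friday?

7

Track 27 August's weekday year by year (advancing +1, or +2 across a Feb 29):
  2143: Tue  2144: Thu (+2)  2145: Fri (+1) ✓  2146: Sat (+1)  2147: Sun (+1)
  2148: Tue (+2)  2149: Wed (+1)  2150: Thu (+1)  2151: Fri (+1) ✓  2152: Sun (+2)
  2153: Mon (+1)  2154: Tue (+1)  2155: Wed (+1)  2156: Fri (+2) ✓  … (15 more years) …
  2172: Thu (+2)  2173: Fri (+1) ✓  2174: Sat (+1)  2175: Sun (+1)  2176: Tue (+2)
  2177: Wed (+1)  2178: Thu (+1)  2179: Fri (+1) ✓  2180: Sun (+2)  2181: Mon (+1)
  2182: Tue (+1)  2183: Wed (+1)  2184: Fri (+2) ✓  2185: Sat (+1)
Friday years: 2145, 2151, 2156, 2162, 2173, 2179, 2184 — 7 in total.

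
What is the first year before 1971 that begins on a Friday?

Jan 1 advances by 2 weekdays after a leap year and by 1 after a common year.
1971: Jan 1 is Friday.
1970: Thursday
1969: Wednesday
1968: Monday (leap)
1967: Sunday
1966: Saturday
1965: Friday
1965 begins on a Friday

1965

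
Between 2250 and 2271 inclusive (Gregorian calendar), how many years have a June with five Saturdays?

6

June has 30 days; it has five Saturdays when Saturday falls among the first (month-length − 28) days — i.e. when June 1 is one of Saturday/Friday.
June 1 by year: 2250:Sat✓ 2251:Sun 2252:Tue 2253:Wed 2254:Thu 2255:Fri✓ 2256:Sun 2257:Mon 2258:Tue 2259:Wed 2260:Fri✓ 2261:Sat✓ 2262:Sun 2263:Mon 2264:Wed 2265:Thu 2266:Fri✓ 2267:Sat✓ 2268:Mon 2269:Tue 2270:Wed 2271:Thu
Years with five Saturdays: 2250, 2255, 2260, 2261, 2266, 2267 → 6.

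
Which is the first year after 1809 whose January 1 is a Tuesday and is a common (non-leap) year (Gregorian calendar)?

Jan 1 advances by 2 weekdays after a leap year and by 1 after a common year.
1809: Jan 1 is Sunday.
1810: Monday
1811: Tuesday
1811 begins on a Tuesday and is a common year.

1811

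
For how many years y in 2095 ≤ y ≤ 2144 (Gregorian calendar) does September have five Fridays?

September has 30 days; it has five Fridays when Friday falls among the first (month-length − 28) days — i.e. when September 1 is one of Friday/Thursday.
September 1 by year: 2095:Thu✓ 2096:Sat 2097:Sun 2098:Mon 2099:Tue 2100:Wed 2101:Thu✓ 2102:Fri✓ 2103:Sat 2104:Mon 2105:Tue 2106:Wed 2107:Thu✓ 2108:Sat 2109:Sun …(20 more)… 2130:Fri✓ 2131:Sat 2132:Mon 2133:Tue 2134:Wed 2135:Thu✓ 2136:Sat 2137:Sun 2138:Mon 2139:Tue 2140:Thu✓ 2141:Fri✓ 2142:Sat 2143:Sun 2144:Tue
Years with five Fridays: 2095, 2101, 2102, 2107, 2112, 2113, 2118, 2119, 2124, 2129, 2130, 2135, 2140, 2141 → 14.

14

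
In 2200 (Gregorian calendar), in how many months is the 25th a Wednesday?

1

Check the 25th of each month of 2200: Jan 25: Sat, Feb 25: Tue, Mar 25: Tue, Apr 25: Fri, May 25: Sun, Jun 25: Wed, Jul 25: Fri, Aug 25: Mon, Sep 25: Thu, Oct 25: Sat, Nov 25: Tue, Dec 25: Thu.
Wednesday occurs in June — 1 month.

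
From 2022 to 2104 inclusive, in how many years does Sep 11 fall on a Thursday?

Track Sep 11's weekday year by year (advancing +1, or +2 across a Feb 29):
  2022: Sun  2023: Mon (+1)  2024: Wed (+2)  2025: Thu (+1) ✓  2026: Fri (+1)
  2027: Sat (+1)  2028: Mon (+2)  2029: Tue (+1)  2030: Wed (+1)  2031: Thu (+1) ✓
  2032: Sat (+2)  2033: Sun (+1)  2034: Mon (+1)  2035: Tue (+1)  … (55 more years) …
  2091: Tue (+1)  2092: Thu (+2) ✓  2093: Fri (+1)  2094: Sat (+1)  2095: Sun (+1)
  2096: Tue (+2)  2097: Wed (+1)  2098: Thu (+1) ✓  2099: Fri (+1)  2100: Sat (+1)
  2101: Sun (+1)  2102: Mon (+1)  2103: Tue (+1)  2104: Thu (+2) ✓
Thursday years: 2025, 2031, 2036, 2042, 2053, 2059, 2064, 2070, 2081, 2087, 2092, 2098, 2104 — 13 in total.

13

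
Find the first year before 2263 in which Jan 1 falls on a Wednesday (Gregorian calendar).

2262

Jan 1 advances by 2 weekdays after a leap year and by 1 after a common year.
2263: Jan 1 is Thursday.
2262: Wednesday
2262 begins on a Wednesday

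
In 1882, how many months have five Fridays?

A month of length L has five Fridays iff its first Friday is on day ≤ L−28 (so day 1–3 in a 31-day month, 1–2 in a 30-day month, day 1 in a leap February).
Checking each month of 1882: Jan starts Sun (31d); Feb starts Wed (28d); Mar starts Wed (31d) ✓; Apr starts Sat (30d); May starts Mon (31d); Jun starts Thu (30d) ✓; Jul starts Sat (31d); Aug starts Tue (31d); Sep starts Fri (30d) ✓; Oct starts Sun (31d); Nov starts Wed (30d); Dec starts Fri (31d) ✓.
Five-Friday months: March, June, September, December → 4.

4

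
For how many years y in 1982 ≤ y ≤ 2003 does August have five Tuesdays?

9

August has 31 days; it has five Tuesdays when Tuesday falls among the first (month-length − 28) days — i.e. when August 1 is one of Tuesday/Monday/Sunday.
August 1 by year: 1982:Sun✓ 1983:Mon✓ 1984:Wed 1985:Thu 1986:Fri 1987:Sat 1988:Mon✓ 1989:Tue✓ 1990:Wed 1991:Thu 1992:Sat 1993:Sun✓ 1994:Mon✓ 1995:Tue✓ 1996:Thu 1997:Fri 1998:Sat 1999:Sun✓ 2000:Tue✓ 2001:Wed 2002:Thu 2003:Fri
Years with five Tuesdays: 1982, 1983, 1988, 1989, 1993, 1994, 1995, 1999, 2000 → 9.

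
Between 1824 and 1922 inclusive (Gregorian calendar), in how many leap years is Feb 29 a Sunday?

4

Leap years in 1824–1922: 24 of them.
Feb 29 weekday advances by 5 (mod 7) from one leap year to the next four years later (or differs when a century non-leap intervenes).
Leap-day weekdays: 1824:Sun✓ 1828:Fri 1832:Wed 1836:Mon 1840:Sat 1844:Thu 1848:Tue 1852:Sun✓ 1856:Fri 1860:Wed 1864:Mon 1868:Sat 1872:Thu 1876:Tue 1880:Sun✓ 1884:Fri 1888:Wed 1892:Mon 1896:Sat 1904:Mon 1908:Sat 1912:Thu 1916:Tue 1920:Sun✓
Sunday: 1824, 1852, 1880, 1920 → 4.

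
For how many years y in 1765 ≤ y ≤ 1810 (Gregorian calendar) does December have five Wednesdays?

19

December has 31 days; it has five Wednesdays when Wednesday falls among the first (month-length − 28) days — i.e. when December 1 is one of Wednesday/Tuesday/Monday.
December 1 by year: 1765:Sun 1766:Mon✓ 1767:Tue✓ 1768:Thu 1769:Fri 1770:Sat 1771:Sun 1772:Tue✓ 1773:Wed✓ 1774:Thu 1775:Fri 1776:Sun 1777:Mon✓ 1778:Tue✓ 1779:Wed✓ …(16 more)… 1796:Thu 1797:Fri 1798:Sat 1799:Sun 1800:Mon✓ 1801:Tue✓ 1802:Wed✓ 1803:Thu 1804:Sat 1805:Sun 1806:Mon✓ 1807:Tue✓ 1808:Thu 1809:Fri 1810:Sat
Years with five Wednesdays: 1766, 1767, 1772, 1773, 1777, 1778, 1779, 1783, 1784, 1788, 1789, 1790, 1794, 1795, 1800, 1801, 1802, 1806, 1807 → 19.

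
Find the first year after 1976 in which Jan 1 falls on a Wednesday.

1986

Jan 1 advances by 2 weekdays after a leap year and by 1 after a common year.
1976: Jan 1 is Thursday (leap).
1977: Saturday
1978: Sunday
1979: Monday
1980: Tuesday (leap)
1981: Thursday
1982: Friday
1983: Saturday
1984: Sunday (leap)
1985: Tuesday
1986: Wednesday
1986 begins on a Wednesday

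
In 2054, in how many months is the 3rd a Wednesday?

1

Check the 3rd of each month of 2054: Jan 3: Sat, Feb 3: Tue, Mar 3: Tue, Apr 3: Fri, May 3: Sun, Jun 3: Wed, Jul 3: Fri, Aug 3: Mon, Sep 3: Thu, Oct 3: Sat, Nov 3: Tue, Dec 3: Thu.
Wednesday occurs in June — 1 month.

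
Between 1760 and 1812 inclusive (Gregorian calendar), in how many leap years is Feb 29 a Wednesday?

Leap years in 1760–1812: 13 of them.
Feb 29 weekday advances by 5 (mod 7) from one leap year to the next four years later (or differs when a century non-leap intervenes).
Leap-day weekdays: 1760:Fri 1764:Wed✓ 1768:Mon 1772:Sat 1776:Thu 1780:Tue 1784:Sun 1788:Fri 1792:Wed✓ 1796:Mon 1804:Wed✓ 1808:Mon 1812:Sat
Wednesday: 1764, 1792, 1804 → 3.

3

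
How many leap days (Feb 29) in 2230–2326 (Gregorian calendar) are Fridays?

3

Leap years in 2230–2326: 23 of them.
Feb 29 weekday advances by 5 (mod 7) from one leap year to the next four years later (or differs when a century non-leap intervenes).
Leap-day weekdays: 2232:Wed 2236:Mon 2240:Sat 2244:Thu 2248:Tue 2252:Sun 2256:Fri✓ 2260:Wed 2264:Mon 2268:Sat 2272:Thu 2276:Tue 2280:Sun 2284:Fri✓ 2288:Wed 2292:Mon 2296:Sat 2304:Mon 2308:Sat 2312:Thu 2316:Tue 2320:Sun 2324:Fri✓
Friday: 2256, 2284, 2324 → 3.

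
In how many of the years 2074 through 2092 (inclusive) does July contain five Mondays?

9

July has 31 days; it has five Mondays when Monday falls among the first (month-length − 28) days — i.e. when July 1 is one of Monday/Sunday/Saturday.
July 1 by year: 2074:Sun✓ 2075:Mon✓ 2076:Wed 2077:Thu 2078:Fri 2079:Sat✓ 2080:Mon✓ 2081:Tue 2082:Wed 2083:Thu 2084:Sat✓ 2085:Sun✓ 2086:Mon✓ 2087:Tue 2088:Thu 2089:Fri 2090:Sat✓ 2091:Sun✓ 2092:Tue
Years with five Mondays: 2074, 2075, 2079, 2080, 2084, 2085, 2086, 2090, 2091 → 9.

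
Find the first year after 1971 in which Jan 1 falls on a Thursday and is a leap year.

Jan 1 advances by 2 weekdays after a leap year and by 1 after a common year.
1971: Jan 1 is Friday.
1972: Saturday (leap)
1973: Monday
1974: Tuesday
1975: Wednesday
1976: Thursday (leap)
1976 begins on a Thursday and is a leap year.

1976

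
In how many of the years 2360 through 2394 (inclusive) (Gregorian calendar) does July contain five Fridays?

16

July has 31 days; it has five Fridays when Friday falls among the first (month-length − 28) days — i.e. when July 1 is one of Friday/Thursday/Wednesday.
July 1 by year: 2360:Fri✓ 2361:Sat 2362:Sun 2363:Mon 2364:Wed✓ 2365:Thu✓ 2366:Fri✓ 2367:Sat 2368:Mon 2369:Tue 2370:Wed✓ 2371:Thu✓ 2372:Sat 2373:Sun 2374:Mon …(5 more)… 2380:Tue 2381:Wed✓ 2382:Thu✓ 2383:Fri✓ 2384:Sun 2385:Mon 2386:Tue 2387:Wed✓ 2388:Fri✓ 2389:Sat 2390:Sun 2391:Mon 2392:Wed✓ 2393:Thu✓ 2394:Fri✓
Years with five Fridays: 2360, 2364, 2365, 2366, 2370, 2371, 2376, 2377, 2381, 2382, 2383, 2387, 2388, 2392, 2393, 2394 → 16.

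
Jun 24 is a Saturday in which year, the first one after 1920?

1922

From one year to the next, a fixed date's weekday advances by 1, or by 2 when a Feb 29 lies between the two dates.
1920: June 24 is Thursday.
1921: Friday (+1)
1922: Saturday (+1)
Jun 24 falls on a Saturday in 1922.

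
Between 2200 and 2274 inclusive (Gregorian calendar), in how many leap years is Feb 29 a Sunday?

Leap years in 2200–2274: 18 of them.
Feb 29 weekday advances by 5 (mod 7) from one leap year to the next four years later (or differs when a century non-leap intervenes).
Leap-day weekdays: 2204:Wed 2208:Mon 2212:Sat 2216:Thu 2220:Tue 2224:Sun✓ 2228:Fri 2232:Wed 2236:Mon 2240:Sat 2244:Thu 2248:Tue 2252:Sun✓ 2256:Fri 2260:Wed 2264:Mon 2268:Sat 2272:Thu
Sunday: 2224, 2252 → 2.

2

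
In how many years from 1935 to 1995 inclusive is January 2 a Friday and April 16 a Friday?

2

Check each year's weekday for January 2 and April 16:
  1935: Wed/Tue  1936: Thu/Thu  1937: Sat/Fri  1938: Sun/Sat  1939: Mon/Sun  1940: Tue/Tue  1941: Thu/Wed  1942: Fri/Thu  1943: Sat/Fri  1944: Sun/Sun  1945: Tue/Mon  1946: Wed/Tue  1947: Thu/Wed  1948: Fri/Fri ✓  …(33 more)…  1982: Sat/Fri  1983: Sun/Sat  1984: Mon/Mon  1985: Wed/Tue  1986: Thu/Wed  1987: Fri/Thu  1988: Sat/Sat  1989: Mon/Sun  1990: Tue/Mon  1991: Wed/Tue  1992: Thu/Thu  1993: Sat/Fri  1994: Sun/Sat  1995: Mon/Sun
Both conditions hold in: 1948, 1976 — 2.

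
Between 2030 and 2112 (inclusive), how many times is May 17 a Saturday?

Track May 17's weekday year by year (advancing +1, or +2 across a Feb 29):
  2030: Fri  2031: Sat (+1) ✓  2032: Mon (+2)  2033: Tue (+1)  2034: Wed (+1)
  2035: Thu (+1)  2036: Sat (+2) ✓  2037: Sun (+1)  2038: Mon (+1)  2039: Tue (+1)
  2040: Thu (+2)  2041: Fri (+1)  2042: Sat (+1) ✓  2043: Sun (+1)  … (55 more years) …
  2099: Sun (+1)  2100: Mon (+1)  2101: Tue (+1)  2102: Wed (+1)  2103: Thu (+1)
  2104: Sat (+2) ✓  2105: Sun (+1)  2106: Mon (+1)  2107: Tue (+1)  2108: Thu (+2)
  2109: Fri (+1)  2110: Sat (+1) ✓  2111: Sun (+1)  2112: Tue (+2)
Saturday years: 2031, 2036, 2042, 2053, 2059, 2064, 2070, 2081, 2087, 2092, 2098, 2104, 2110 — 13 in total.

13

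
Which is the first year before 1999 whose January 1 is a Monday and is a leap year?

1996

Jan 1 advances by 2 weekdays after a leap year and by 1 after a common year.
1999: Jan 1 is Friday.
1998: Thursday
1997: Wednesday
1996: Monday (leap)
1996 begins on a Monday and is a leap year.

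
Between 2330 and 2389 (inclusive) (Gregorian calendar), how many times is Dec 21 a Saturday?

Track Dec 21's weekday year by year (advancing +1, or +2 across a Feb 29):
  2330: Sun  2331: Mon (+1)  2332: Wed (+2)  2333: Thu (+1)  2334: Fri (+1)
  2335: Sat (+1) ✓  2336: Mon (+2)  2337: Tue (+1)  2338: Wed (+1)  2339: Thu (+1)
  2340: Sat (+2) ✓  2341: Sun (+1)  2342: Mon (+1)  2343: Tue (+1)  … (32 more years) …
  2376: Tue (+2)  2377: Wed (+1)  2378: Thu (+1)  2379: Fri (+1)  2380: Sun (+2)
  2381: Mon (+1)  2382: Tue (+1)  2383: Wed (+1)  2384: Fri (+2)  2385: Sat (+1) ✓
  2386: Sun (+1)  2387: Mon (+1)  2388: Wed (+2)  2389: Thu (+1)
Saturday years: 2335, 2340, 2346, 2357, 2363, 2368, 2374, 2385 — 8 in total.

8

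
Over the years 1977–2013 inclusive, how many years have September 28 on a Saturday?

5

Track September 28's weekday year by year (advancing +1, or +2 across a Feb 29):
  1977: Wed  1978: Thu (+1)  1979: Fri (+1)  1980: Sun (+2)  1981: Mon (+1)
  1982: Tue (+1)  1983: Wed (+1)  1984: Fri (+2)  1985: Sat (+1) ✓  1986: Sun (+1)
  1987: Mon (+1)  1988: Wed (+2)  1989: Thu (+1)  1990: Fri (+1)  … (9 more years) …
  2000: Thu (+2)  2001: Fri (+1)  2002: Sat (+1) ✓  2003: Sun (+1)  2004: Tue (+2)
  2005: Wed (+1)  2006: Thu (+1)  2007: Fri (+1)  2008: Sun (+2)  2009: Mon (+1)
  2010: Tue (+1)  2011: Wed (+1)  2012: Fri (+2)  2013: Sat (+1) ✓
Saturday years: 1985, 1991, 1996, 2002, 2013 — 5 in total.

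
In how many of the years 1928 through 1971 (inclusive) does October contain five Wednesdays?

19

October has 31 days; it has five Wednesdays when Wednesday falls among the first (month-length − 28) days — i.e. when October 1 is one of Wednesday/Tuesday/Monday.
October 1 by year: 1928:Mon✓ 1929:Tue✓ 1930:Wed✓ 1931:Thu 1932:Sat 1933:Sun 1934:Mon✓ 1935:Tue✓ 1936:Thu 1937:Fri 1938:Sat 1939:Sun 1940:Tue✓ 1941:Wed✓ 1942:Thu …(14 more)… 1957:Tue✓ 1958:Wed✓ 1959:Thu 1960:Sat 1961:Sun 1962:Mon✓ 1963:Tue✓ 1964:Thu 1965:Fri 1966:Sat 1967:Sun 1968:Tue✓ 1969:Wed✓ 1970:Thu 1971:Fri
Years with five Wednesdays: 1928, 1929, 1930, 1934, 1935, 1940, 1941, 1945, 1946, 1947, 1951, 1952, 1956, 1957, 1958, 1962, 1963, 1968, 1969 → 19.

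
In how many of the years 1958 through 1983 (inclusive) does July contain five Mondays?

10

July has 31 days; it has five Mondays when Monday falls among the first (month-length − 28) days — i.e. when July 1 is one of Monday/Sunday/Saturday.
July 1 by year: 1958:Tue 1959:Wed 1960:Fri 1961:Sat✓ 1962:Sun✓ 1963:Mon✓ 1964:Wed 1965:Thu 1966:Fri 1967:Sat✓ 1968:Mon✓ 1969:Tue 1970:Wed 1971:Thu 1972:Sat✓ 1973:Sun✓ 1974:Mon✓ 1975:Tue 1976:Thu 1977:Fri 1978:Sat✓ 1979:Sun✓ 1980:Tue 1981:Wed 1982:Thu 1983:Fri
Years with five Mondays: 1961, 1962, 1963, 1967, 1968, 1972, 1973, 1974, 1978, 1979 → 10.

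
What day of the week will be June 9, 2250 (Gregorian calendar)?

Sunday

January 1, 2250 is a Tuesday.
June 9 is day 160 of the year, i.e. 159 days after Jan 1.
159 mod 7 = 5, so advance 5 weekdays from Tuesday: Sunday.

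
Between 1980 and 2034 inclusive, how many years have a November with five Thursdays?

November has 30 days; it has five Thursdays when Thursday falls among the first (month-length − 28) days — i.e. when November 1 is one of Thursday/Wednesday.
November 1 by year: 1980:Sat 1981:Sun 1982:Mon 1983:Tue 1984:Thu✓ 1985:Fri 1986:Sat 1987:Sun 1988:Tue 1989:Wed✓ 1990:Thu✓ 1991:Fri 1992:Sun 1993:Mon 1994:Tue …(25 more)… 2020:Sun 2021:Mon 2022:Tue 2023:Wed✓ 2024:Fri 2025:Sat 2026:Sun 2027:Mon 2028:Wed✓ 2029:Thu✓ 2030:Fri 2031:Sat 2032:Mon 2033:Tue 2034:Wed✓
Years with five Thursdays: 1984, 1989, 1990, 1995, 2000, 2001, 2006, 2007, 2012, 2017, 2018, 2023, 2028, 2029, 2034 → 15.

15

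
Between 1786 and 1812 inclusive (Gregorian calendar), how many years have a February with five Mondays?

2

February has 28 days (29 in leap years); it has five Mondays when Monday falls among the first (month-length − 28) days — i.e. when February 1 is Monday in a leap year (never in a common year).
February 1 by year: 1786:Wed 1787:Thu 1788:Fri 1789:Sun 1790:Mon 1791:Tue 1792:Wed 1793:Fri 1794:Sat 1795:Sun 1796:Mon✓ 1797:Wed 1798:Thu 1799:Fri 1800:Sat 1801:Sun 1802:Mon 1803:Tue 1804:Wed 1805:Fri 1806:Sat 1807:Sun 1808:Mon✓ 1809:Wed 1810:Thu 1811:Fri 1812:Sat
Years with five Mondays: 1796, 1808 → 2.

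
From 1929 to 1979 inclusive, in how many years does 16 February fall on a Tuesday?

7

Track 16 February's weekday year by year (advancing +1, or +2 across a Feb 29):
  1929: Sat  1930: Sun (+1)  1931: Mon (+1)  1932: Tue (+1) ✓  1933: Thu (+2)
  1934: Fri (+1)  1935: Sat (+1)  1936: Sun (+1)  1937: Tue (+2) ✓  1938: Wed (+1)
  1939: Thu (+1)  1940: Fri (+1)  1941: Sun (+2)  1942: Mon (+1)  … (23 more years) …
  1966: Wed (+1)  1967: Thu (+1)  1968: Fri (+1)  1969: Sun (+2)  1970: Mon (+1)
  1971: Tue (+1) ✓  1972: Wed (+1)  1973: Fri (+2)  1974: Sat (+1)  1975: Sun (+1)
  1976: Mon (+1)  1977: Wed (+2)  1978: Thu (+1)  1979: Fri (+1)
Tuesday years: 1932, 1937, 1943, 1954, 1960, 1965, 1971 — 7 in total.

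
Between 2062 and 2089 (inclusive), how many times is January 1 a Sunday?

4

Track January 1's weekday year by year (advancing +1, or +2 across a Feb 29):
  2062: Sun ✓  2063: Mon (+1)  2064: Tue (+1)  2065: Thu (+2)  2066: Fri (+1)
  2067: Sat (+1)  2068: Sun (+1) ✓  2069: Tue (+2)  2070: Wed (+1)  2071: Thu (+1)
  2072: Fri (+1)  2073: Sun (+2) ✓  2074: Mon (+1)  2075: Tue (+1)  2076: Wed (+1)
  2077: Fri (+2)  2078: Sat (+1)  2079: Sun (+1) ✓  2080: Mon (+1)  2081: Wed (+2)
  2082: Thu (+1)  2083: Fri (+1)  2084: Sat (+1)  2085: Mon (+2)  2086: Tue (+1)
  2087: Wed (+1)  2088: Thu (+1)  2089: Sat (+2)
Sunday years: 2062, 2068, 2073, 2079 — 4 in total.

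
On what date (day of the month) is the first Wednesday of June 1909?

June 1, 1909 is a Tuesday, so the first Wednesday is the 2nd.
The first Wednesday is 2 + 0 = 2.

2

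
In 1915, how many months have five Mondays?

4

A month of length L has five Mondays iff its first Monday is on day ≤ L−28 (so day 1–3 in a 31-day month, 1–2 in a 30-day month, day 1 in a leap February).
Checking each month of 1915: Jan starts Fri (31d); Feb starts Mon (28d); Mar starts Mon (31d) ✓; Apr starts Thu (30d); May starts Sat (31d) ✓; Jun starts Tue (30d); Jul starts Thu (31d); Aug starts Sun (31d) ✓; Sep starts Wed (30d); Oct starts Fri (31d); Nov starts Mon (30d) ✓; Dec starts Wed (31d).
Five-Monday months: March, May, August, November → 4.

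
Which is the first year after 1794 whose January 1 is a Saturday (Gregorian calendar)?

Jan 1 advances by 2 weekdays after a leap year and by 1 after a common year.
1794: Jan 1 is Wednesday.
1795: Thursday
1796: Friday (leap)
1797: Sunday
1798: Monday
1799: Tuesday
1800: Wednesday
1801: Thursday
1802: Friday
1803: Saturday
1803 begins on a Saturday

1803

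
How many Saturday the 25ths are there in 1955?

Check the 25th of each month of 1955: Jan 25: Tue, Feb 25: Fri, Mar 25: Fri, Apr 25: Mon, May 25: Wed, Jun 25: Sat, Jul 25: Mon, Aug 25: Thu, Sep 25: Sun, Oct 25: Tue, Nov 25: Fri, Dec 25: Sun.
Saturday occurs in June — 1 month.

1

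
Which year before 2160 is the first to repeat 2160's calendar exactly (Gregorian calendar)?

2132

Two years share a calendar iff Jan 1 falls on the same weekday and both are leap or both are common. 2160: Jan 1 is Tuesday, leap year.
2159: Jan 1 Monday, common
2158: Jan 1 Sunday, common
2157: Jan 1 Saturday, common
2156: Jan 1 Thursday, leap
2155: Jan 1 Wednesday, common
2154: Jan 1 Tuesday, common
2153: Jan 1 Monday, common
2152: Jan 1 Saturday, leap
2151: Jan 1 Friday, common
2150: Jan 1 Thursday, common
2149: Jan 1 Wednesday, common
2148: Jan 1 Monday, leap
2147: Jan 1 Sunday, common
2146: Jan 1 Saturday, common
2145: Jan 1 Friday, common
2144: Jan 1 Wednesday, leap
2143: Jan 1 Tuesday, common
2142: Jan 1 Monday, common
2141: Jan 1 Sunday, common
2140: Jan 1 Friday, leap
2139: Jan 1 Thursday, common
2138: Jan 1 Wednesday, common
2137: Jan 1 Tuesday, common
2136: Jan 1 Sunday, leap
2135: Jan 1 Saturday, common
2134: Jan 1 Friday, common
2133: Jan 1 Thursday, common
2132: Jan 1 Tuesday, leap
2132 matches on both conditions.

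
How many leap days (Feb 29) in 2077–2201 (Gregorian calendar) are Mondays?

4

Leap years in 2077–2201: 29 of them.
Feb 29 weekday advances by 5 (mod 7) from one leap year to the next four years later (or differs when a century non-leap intervenes).
Leap-day weekdays: 2080:Thu 2084:Tue 2088:Sun 2092:Fri 2096:Wed 2104:Fri 2108:Wed 2112:Mon✓ 2116:Sat 2120:Thu 2124:Tue 2128:Sun 2132:Fri …(3 more)… 2148:Thu 2152:Tue 2156:Sun 2160:Fri 2164:Wed 2168:Mon✓ 2172:Sat 2176:Thu 2180:Tue 2184:Sun 2188:Fri 2192:Wed 2196:Mon✓
Monday: 2112, 2140, 2168, 2196 → 4.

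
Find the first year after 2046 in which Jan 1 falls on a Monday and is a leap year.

2052

Jan 1 advances by 2 weekdays after a leap year and by 1 after a common year.
2046: Jan 1 is Monday.
2047: Tuesday
2048: Wednesday (leap)
2049: Friday
2050: Saturday
2051: Sunday
2052: Monday (leap)
2052 begins on a Monday and is a leap year.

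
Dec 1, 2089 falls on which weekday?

January 1, 2089 is a Saturday.
December 1 is day 335 of the year, i.e. 334 days after Jan 1.
334 mod 7 = 5, so advance 5 weekdays from Saturday: Thursday.

Thursday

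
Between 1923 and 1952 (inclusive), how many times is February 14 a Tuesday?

Track February 14's weekday year by year (advancing +1, or +2 across a Feb 29):
  1923: Wed  1924: Thu (+1)  1925: Sat (+2)  1926: Sun (+1)  1927: Mon (+1)
  1928: Tue (+1) ✓  1929: Thu (+2)  1930: Fri (+1)  1931: Sat (+1)  1932: Sun (+1)
  1933: Tue (+2) ✓  1934: Wed (+1)  1935: Thu (+1)  1936: Fri (+1)  1937: Sun (+2)
  1938: Mon (+1)  1939: Tue (+1) ✓  1940: Wed (+1)  1941: Fri (+2)  1942: Sat (+1)
  1943: Sun (+1)  1944: Mon (+1)  1945: Wed (+2)  1946: Thu (+1)  1947: Fri (+1)
  1948: Sat (+1)  1949: Mon (+2)  1950: Tue (+1) ✓  1951: Wed (+1)  1952: Thu (+1)
Tuesday years: 1928, 1933, 1939, 1950 — 4 in total.

4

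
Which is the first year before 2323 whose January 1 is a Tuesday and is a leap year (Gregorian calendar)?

2284

Jan 1 advances by 2 weekdays after a leap year and by 1 after a common year.
2323: Jan 1 is Monday.
2322: Sunday
2321: Saturday
2320: Thursday (leap)
2319: Wednesday
2318: Tuesday
2317: Monday
2316: Saturday (leap)
2315: Friday
2314: Thursday
2313: Wednesday
2312: Monday (leap)
2311: Sunday
2310: Saturday
2309: Friday
2308: Wednesday (leap)
2307: Tuesday
2306: Monday
2305: Sunday
2304: Friday (leap)
2303: Thursday
2302: Wednesday
2301: Tuesday
2300: Monday
2299: Sunday
2298: Saturday
2297: Friday
2296: Wednesday (leap)
2295: Tuesday
2294: Monday
2293: Sunday
2292: Friday (leap)
2291: Thursday
2290: Wednesday
2289: Tuesday
2288: Sunday (leap)
2287: Saturday
2286: Friday
2285: Thursday
2284: Tuesday (leap)
2284 begins on a Tuesday and is a leap year.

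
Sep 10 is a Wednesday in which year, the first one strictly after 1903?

From one year to the next, a fixed date's weekday advances by 1, or by 2 when a Feb 29 lies between the two dates.
1903: September 10 is Thursday.
1904: Saturday (+2)
1905: Sunday (+1)
1906: Monday (+1)
1907: Tuesday (+1)
1908: Thursday (+2)
1909: Friday (+1)
1910: Saturday (+1)
1911: Sunday (+1)
1912: Tuesday (+2)
1913: Wednesday (+1)
Sep 10 falls on a Wednesday in 1913.

1913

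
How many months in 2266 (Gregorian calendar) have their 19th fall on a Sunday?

1

Check the 19th of each month of 2266: Jan 19: Fri, Feb 19: Mon, Mar 19: Mon, Apr 19: Thu, May 19: Sat, Jun 19: Tue, Jul 19: Thu, Aug 19: Sun, Sep 19: Wed, Oct 19: Fri, Nov 19: Mon, Dec 19: Wed.
Sunday occurs in August — 1 month.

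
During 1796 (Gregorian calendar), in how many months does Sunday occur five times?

A month of length L has five Sundays iff its first Sunday is on day ≤ L−28 (so day 1–3 in a 31-day month, 1–2 in a 30-day month, day 1 in a leap February).
Checking each month of 1796: Jan starts Fri (31d) ✓; Feb starts Mon (29d); Mar starts Tue (31d); Apr starts Fri (30d); May starts Sun (31d) ✓; Jun starts Wed (30d); Jul starts Fri (31d) ✓; Aug starts Mon (31d); Sep starts Thu (30d); Oct starts Sat (31d) ✓; Nov starts Tue (30d); Dec starts Thu (31d).
Five-Sunday months: January, May, July, October → 4.

4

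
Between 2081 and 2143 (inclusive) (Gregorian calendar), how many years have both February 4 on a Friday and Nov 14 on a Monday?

Check each year's weekday for February 4 and Nov 14:
  2081: Tue/Fri  2082: Wed/Sat  2083: Thu/Sun  2084: Fri/Tue  2085: Sun/Wed  2086: Mon/Thu  2087: Tue/Fri  2088: Wed/Sun  2089: Fri/Mon ✓  2090: Sat/Tue  2091: Sun/Wed  2092: Mon/Fri  2093: Wed/Sat  2094: Thu/Sun  …(35 more)…  2130: Sat/Tue  2131: Sun/Wed  2132: Mon/Fri  2133: Wed/Sat  2134: Thu/Sun  2135: Fri/Mon ✓  2136: Sat/Wed  2137: Mon/Thu  2138: Tue/Fri  2139: Wed/Sat  2140: Thu/Mon  2141: Sat/Tue  2142: Sun/Wed  2143: Mon/Thu
Both conditions hold in: 2089, 2095, 2101, 2107, 2118, 2129, 2135 — 7.

7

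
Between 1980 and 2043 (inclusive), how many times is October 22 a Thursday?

10

Track October 22's weekday year by year (advancing +1, or +2 across a Feb 29):
  1980: Wed  1981: Thu (+1) ✓  1982: Fri (+1)  1983: Sat (+1)  1984: Mon (+2)
  1985: Tue (+1)  1986: Wed (+1)  1987: Thu (+1) ✓  1988: Sat (+2)  1989: Sun (+1)
  1990: Mon (+1)  1991: Tue (+1)  1992: Thu (+2) ✓  1993: Fri (+1)  … (36 more years) …
  2030: Tue (+1)  2031: Wed (+1)  2032: Fri (+2)  2033: Sat (+1)  2034: Sun (+1)
  2035: Mon (+1)  2036: Wed (+2)  2037: Thu (+1) ✓  2038: Fri (+1)  2039: Sat (+1)
  2040: Mon (+2)  2041: Tue (+1)  2042: Wed (+1)  2043: Thu (+1) ✓
Thursday years: 1981, 1987, 1992, 1998, 2009, 2015, 2020, 2026, 2037, 2043 — 10 in total.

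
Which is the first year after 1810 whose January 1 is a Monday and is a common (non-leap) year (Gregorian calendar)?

Jan 1 advances by 2 weekdays after a leap year and by 1 after a common year.
1810: Jan 1 is Monday.
1811: Tuesday
1812: Wednesday (leap)
1813: Friday
1814: Saturday
1815: Sunday
1816: Monday (leap)
1817: Wednesday
1818: Thursday
1819: Friday
1820: Saturday (leap)
1821: Monday
1821 begins on a Monday and is a common year.

1821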